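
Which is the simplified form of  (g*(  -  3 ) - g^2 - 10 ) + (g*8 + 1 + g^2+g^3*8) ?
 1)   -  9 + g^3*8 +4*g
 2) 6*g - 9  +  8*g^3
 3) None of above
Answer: 3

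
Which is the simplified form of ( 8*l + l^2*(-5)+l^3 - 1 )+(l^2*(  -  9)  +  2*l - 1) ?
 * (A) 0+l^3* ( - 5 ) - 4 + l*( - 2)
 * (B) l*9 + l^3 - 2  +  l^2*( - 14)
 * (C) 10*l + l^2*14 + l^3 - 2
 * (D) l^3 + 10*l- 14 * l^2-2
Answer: D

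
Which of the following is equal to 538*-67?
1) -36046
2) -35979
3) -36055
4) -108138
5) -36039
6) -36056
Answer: 1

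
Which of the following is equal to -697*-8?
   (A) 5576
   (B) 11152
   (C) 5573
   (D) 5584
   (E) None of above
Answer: A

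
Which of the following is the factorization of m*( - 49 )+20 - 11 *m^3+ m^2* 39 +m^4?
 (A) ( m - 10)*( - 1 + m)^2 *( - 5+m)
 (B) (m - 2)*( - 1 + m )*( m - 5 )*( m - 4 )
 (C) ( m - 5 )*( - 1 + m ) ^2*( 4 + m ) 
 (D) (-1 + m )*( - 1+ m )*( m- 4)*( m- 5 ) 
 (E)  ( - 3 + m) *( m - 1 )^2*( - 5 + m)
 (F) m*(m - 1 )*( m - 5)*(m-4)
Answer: D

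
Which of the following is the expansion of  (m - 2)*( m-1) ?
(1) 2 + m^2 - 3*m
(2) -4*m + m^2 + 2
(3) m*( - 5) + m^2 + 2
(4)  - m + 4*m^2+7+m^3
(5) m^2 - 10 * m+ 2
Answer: 1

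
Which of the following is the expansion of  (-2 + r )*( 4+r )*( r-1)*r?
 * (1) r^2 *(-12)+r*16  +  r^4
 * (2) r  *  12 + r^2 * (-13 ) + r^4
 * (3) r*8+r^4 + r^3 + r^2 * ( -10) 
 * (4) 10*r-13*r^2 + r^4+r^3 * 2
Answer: 3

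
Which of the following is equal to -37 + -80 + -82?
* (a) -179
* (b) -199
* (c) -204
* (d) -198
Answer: b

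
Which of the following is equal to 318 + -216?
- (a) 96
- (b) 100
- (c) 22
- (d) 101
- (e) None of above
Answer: e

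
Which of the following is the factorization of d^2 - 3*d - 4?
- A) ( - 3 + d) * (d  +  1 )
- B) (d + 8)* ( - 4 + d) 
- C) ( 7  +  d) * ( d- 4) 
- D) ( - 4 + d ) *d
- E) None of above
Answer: E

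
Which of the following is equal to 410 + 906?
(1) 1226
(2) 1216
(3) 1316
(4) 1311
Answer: 3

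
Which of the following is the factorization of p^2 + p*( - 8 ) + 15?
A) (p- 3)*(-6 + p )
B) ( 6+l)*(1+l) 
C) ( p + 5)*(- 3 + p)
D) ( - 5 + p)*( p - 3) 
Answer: D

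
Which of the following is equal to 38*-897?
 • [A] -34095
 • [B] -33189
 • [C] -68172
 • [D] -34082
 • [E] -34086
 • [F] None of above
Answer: E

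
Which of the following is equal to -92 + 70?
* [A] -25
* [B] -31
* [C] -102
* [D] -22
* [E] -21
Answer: D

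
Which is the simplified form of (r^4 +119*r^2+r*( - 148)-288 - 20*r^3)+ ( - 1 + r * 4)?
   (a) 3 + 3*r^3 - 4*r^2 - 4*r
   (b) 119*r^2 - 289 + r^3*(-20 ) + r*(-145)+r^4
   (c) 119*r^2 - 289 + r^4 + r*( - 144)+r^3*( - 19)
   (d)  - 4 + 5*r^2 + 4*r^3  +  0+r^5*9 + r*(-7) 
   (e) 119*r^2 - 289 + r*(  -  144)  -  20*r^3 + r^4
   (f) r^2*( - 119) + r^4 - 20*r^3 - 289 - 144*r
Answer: e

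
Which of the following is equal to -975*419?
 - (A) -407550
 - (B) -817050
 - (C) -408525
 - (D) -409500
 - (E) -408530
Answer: C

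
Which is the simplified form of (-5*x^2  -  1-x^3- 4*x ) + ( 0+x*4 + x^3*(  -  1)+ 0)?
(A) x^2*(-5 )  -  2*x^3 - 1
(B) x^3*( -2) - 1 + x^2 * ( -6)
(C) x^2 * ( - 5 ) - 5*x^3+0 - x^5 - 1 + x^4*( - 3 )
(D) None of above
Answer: A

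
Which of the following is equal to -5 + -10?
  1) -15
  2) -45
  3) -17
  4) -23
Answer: 1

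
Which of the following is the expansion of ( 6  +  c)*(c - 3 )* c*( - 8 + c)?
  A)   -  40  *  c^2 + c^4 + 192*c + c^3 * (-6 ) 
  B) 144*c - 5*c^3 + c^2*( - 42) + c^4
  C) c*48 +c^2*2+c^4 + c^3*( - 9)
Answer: B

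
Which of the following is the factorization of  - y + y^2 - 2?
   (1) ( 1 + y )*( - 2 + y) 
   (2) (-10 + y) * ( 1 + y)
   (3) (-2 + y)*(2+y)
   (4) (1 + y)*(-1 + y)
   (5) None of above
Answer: 1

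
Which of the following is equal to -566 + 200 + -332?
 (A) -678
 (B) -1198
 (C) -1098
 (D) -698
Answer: D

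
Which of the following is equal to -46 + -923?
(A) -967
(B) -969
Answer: B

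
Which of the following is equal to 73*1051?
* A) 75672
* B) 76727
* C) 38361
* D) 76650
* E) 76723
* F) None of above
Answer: E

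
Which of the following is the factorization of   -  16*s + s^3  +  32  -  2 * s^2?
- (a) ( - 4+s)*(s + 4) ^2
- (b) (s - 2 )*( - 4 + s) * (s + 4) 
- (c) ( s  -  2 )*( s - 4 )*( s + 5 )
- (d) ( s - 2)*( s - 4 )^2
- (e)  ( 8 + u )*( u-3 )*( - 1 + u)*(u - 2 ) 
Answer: b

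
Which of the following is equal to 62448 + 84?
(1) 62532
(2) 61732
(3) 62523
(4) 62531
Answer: 1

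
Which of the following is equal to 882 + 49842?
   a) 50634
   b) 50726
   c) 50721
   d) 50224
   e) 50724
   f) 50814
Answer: e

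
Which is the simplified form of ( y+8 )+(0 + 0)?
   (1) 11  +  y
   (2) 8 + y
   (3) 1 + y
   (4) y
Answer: 2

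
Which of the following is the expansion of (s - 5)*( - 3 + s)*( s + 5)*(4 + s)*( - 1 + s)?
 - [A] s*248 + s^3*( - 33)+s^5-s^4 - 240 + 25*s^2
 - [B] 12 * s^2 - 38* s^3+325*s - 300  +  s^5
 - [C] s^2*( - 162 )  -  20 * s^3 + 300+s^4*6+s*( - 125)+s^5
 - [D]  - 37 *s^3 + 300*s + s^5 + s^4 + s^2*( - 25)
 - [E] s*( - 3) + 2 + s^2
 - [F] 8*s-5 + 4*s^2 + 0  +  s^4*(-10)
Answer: B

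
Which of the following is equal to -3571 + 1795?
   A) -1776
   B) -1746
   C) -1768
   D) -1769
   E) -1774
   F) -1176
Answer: A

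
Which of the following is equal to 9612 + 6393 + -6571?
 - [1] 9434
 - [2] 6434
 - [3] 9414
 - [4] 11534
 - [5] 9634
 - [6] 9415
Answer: 1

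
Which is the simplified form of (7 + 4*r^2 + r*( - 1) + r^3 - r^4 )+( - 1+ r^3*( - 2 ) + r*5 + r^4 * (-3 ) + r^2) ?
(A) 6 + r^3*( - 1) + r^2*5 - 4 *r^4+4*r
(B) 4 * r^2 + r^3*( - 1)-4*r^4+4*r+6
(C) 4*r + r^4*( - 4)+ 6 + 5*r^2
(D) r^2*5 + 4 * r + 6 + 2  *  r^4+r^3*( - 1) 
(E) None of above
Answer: A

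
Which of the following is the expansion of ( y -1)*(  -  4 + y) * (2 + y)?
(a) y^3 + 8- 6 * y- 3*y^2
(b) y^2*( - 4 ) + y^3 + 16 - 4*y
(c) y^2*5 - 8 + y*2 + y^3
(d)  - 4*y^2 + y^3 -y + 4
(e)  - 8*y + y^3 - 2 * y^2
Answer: a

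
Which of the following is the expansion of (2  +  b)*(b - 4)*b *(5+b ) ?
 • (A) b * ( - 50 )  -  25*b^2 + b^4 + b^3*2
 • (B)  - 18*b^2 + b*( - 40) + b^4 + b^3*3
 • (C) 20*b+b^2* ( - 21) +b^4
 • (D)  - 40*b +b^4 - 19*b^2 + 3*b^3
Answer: B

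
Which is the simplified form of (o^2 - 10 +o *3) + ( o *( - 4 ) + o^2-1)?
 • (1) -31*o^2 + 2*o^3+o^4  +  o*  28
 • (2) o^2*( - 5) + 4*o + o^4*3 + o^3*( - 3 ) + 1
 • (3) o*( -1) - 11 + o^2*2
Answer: 3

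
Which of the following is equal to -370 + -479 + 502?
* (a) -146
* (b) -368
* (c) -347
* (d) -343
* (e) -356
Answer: c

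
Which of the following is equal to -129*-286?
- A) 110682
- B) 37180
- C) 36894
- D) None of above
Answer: C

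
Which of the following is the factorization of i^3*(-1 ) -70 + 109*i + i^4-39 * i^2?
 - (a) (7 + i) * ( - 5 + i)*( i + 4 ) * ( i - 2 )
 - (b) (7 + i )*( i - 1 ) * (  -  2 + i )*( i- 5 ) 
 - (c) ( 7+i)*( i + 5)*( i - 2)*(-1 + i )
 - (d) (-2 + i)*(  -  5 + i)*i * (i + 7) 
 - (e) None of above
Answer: b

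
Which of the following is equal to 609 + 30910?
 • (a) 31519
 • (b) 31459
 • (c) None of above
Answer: a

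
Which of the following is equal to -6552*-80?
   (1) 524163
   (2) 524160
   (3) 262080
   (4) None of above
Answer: 2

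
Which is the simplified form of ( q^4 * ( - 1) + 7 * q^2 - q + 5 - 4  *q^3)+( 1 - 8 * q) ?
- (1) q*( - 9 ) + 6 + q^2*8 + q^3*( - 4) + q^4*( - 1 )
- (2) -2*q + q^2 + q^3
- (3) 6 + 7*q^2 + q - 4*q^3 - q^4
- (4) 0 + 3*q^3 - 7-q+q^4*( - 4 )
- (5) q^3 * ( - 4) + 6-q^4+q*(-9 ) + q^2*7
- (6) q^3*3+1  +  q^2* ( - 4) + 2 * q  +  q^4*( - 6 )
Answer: 5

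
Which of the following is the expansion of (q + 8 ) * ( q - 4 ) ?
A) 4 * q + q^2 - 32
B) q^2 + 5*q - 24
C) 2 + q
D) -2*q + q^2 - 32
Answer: A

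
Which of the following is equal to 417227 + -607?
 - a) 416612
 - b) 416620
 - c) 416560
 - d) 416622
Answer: b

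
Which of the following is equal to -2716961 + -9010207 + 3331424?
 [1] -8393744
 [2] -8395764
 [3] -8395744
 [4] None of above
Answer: 3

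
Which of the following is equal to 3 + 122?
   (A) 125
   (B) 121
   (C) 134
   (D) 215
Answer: A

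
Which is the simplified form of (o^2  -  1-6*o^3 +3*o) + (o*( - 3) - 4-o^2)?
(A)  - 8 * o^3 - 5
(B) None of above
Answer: B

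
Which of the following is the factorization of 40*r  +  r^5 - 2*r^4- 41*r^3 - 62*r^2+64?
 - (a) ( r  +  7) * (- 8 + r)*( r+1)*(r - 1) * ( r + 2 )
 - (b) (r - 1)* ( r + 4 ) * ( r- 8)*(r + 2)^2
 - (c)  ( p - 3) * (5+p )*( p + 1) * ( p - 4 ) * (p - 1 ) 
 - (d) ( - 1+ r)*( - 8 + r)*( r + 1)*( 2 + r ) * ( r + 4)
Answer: d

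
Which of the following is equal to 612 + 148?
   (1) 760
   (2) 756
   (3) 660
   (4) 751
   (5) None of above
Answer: 1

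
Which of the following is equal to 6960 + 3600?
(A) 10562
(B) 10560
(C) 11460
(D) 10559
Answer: B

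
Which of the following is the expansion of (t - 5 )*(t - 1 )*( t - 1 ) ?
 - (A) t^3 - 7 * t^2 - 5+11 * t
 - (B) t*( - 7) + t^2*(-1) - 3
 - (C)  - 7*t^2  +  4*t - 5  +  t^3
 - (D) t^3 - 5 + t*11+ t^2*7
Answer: A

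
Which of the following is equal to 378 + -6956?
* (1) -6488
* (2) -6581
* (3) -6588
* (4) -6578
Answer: 4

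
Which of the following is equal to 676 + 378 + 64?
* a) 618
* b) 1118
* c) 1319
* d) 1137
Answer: b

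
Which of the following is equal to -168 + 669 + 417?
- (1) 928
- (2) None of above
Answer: 2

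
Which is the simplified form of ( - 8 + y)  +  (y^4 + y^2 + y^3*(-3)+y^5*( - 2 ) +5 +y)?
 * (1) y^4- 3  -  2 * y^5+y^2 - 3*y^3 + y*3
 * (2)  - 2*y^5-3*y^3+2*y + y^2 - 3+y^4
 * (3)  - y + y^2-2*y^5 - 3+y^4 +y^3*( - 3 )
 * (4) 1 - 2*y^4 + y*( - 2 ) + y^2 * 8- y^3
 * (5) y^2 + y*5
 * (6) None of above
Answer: 2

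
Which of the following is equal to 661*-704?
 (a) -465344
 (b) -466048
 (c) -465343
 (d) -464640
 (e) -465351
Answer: a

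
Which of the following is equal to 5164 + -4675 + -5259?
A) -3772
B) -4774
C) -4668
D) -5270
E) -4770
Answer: E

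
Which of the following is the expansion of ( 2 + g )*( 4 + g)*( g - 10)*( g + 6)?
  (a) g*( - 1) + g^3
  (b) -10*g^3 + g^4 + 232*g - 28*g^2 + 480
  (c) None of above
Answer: c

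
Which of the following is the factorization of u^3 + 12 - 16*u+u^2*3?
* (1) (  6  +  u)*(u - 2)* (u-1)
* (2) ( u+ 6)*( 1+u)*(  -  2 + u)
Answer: 1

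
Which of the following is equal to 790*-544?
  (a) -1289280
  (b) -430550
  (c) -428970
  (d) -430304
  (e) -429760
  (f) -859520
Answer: e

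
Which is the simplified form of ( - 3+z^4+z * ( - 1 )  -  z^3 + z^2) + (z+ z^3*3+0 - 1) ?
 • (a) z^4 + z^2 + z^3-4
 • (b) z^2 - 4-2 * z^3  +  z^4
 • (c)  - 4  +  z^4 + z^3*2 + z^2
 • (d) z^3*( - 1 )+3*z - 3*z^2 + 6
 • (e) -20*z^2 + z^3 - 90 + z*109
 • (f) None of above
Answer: c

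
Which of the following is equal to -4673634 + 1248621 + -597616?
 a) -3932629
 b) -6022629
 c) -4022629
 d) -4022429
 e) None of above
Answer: c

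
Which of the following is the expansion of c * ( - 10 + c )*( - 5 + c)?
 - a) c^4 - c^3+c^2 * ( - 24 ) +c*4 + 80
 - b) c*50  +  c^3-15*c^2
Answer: b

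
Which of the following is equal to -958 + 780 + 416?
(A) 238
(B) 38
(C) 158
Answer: A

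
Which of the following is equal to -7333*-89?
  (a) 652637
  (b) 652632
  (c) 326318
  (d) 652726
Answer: a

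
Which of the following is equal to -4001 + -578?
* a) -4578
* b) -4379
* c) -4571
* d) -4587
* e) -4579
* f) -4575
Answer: e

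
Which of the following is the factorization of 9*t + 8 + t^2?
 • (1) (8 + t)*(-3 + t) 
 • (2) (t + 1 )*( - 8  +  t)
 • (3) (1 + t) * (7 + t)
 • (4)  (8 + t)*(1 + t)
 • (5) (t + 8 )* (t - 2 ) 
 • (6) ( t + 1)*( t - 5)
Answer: 4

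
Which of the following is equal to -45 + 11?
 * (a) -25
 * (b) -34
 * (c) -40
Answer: b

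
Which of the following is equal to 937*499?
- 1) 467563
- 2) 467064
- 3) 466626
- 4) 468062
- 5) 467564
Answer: 1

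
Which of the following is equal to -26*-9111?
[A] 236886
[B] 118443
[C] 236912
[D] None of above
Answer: A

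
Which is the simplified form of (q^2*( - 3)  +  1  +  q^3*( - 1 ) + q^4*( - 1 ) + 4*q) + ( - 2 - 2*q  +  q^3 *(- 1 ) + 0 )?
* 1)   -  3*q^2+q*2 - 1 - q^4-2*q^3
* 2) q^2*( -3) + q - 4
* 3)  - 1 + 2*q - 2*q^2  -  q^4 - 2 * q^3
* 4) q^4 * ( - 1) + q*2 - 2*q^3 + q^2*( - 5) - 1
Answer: 1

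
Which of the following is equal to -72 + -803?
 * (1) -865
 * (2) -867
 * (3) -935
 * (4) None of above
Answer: 4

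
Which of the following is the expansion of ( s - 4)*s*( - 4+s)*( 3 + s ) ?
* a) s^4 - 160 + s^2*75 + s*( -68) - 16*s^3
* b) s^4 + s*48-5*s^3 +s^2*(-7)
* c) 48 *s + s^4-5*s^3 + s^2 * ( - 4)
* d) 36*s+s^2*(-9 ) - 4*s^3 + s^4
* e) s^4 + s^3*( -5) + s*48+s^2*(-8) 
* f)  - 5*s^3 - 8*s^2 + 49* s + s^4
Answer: e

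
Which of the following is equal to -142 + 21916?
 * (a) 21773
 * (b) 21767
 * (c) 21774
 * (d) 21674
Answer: c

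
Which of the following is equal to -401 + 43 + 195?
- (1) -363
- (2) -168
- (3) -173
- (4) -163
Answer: 4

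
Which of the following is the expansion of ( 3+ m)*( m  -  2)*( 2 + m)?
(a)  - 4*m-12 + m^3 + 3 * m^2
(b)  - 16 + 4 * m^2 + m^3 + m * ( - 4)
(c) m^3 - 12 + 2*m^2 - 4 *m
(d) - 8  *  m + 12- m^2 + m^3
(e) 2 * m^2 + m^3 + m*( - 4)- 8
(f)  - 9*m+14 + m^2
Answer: a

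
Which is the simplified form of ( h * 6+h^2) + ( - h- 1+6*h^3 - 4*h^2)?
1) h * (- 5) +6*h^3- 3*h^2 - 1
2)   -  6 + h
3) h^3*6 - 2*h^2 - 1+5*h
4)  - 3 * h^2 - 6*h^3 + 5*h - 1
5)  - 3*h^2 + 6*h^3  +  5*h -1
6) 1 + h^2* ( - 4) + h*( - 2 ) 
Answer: 5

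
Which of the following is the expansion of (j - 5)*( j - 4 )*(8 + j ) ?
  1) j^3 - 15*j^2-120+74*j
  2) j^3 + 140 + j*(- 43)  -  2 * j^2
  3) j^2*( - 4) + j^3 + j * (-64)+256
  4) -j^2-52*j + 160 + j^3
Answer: 4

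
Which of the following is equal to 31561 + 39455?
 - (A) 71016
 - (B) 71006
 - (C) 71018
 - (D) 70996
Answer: A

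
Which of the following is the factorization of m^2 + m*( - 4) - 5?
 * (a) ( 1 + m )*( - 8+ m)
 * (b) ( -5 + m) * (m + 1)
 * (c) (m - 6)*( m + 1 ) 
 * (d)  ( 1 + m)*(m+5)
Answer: b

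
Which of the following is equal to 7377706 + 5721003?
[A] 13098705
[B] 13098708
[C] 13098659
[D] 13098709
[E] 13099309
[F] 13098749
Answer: D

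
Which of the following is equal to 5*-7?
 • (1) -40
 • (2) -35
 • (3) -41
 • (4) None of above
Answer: 2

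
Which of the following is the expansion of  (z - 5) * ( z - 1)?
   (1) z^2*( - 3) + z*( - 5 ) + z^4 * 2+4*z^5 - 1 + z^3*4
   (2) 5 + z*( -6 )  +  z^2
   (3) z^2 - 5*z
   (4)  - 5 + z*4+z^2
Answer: 2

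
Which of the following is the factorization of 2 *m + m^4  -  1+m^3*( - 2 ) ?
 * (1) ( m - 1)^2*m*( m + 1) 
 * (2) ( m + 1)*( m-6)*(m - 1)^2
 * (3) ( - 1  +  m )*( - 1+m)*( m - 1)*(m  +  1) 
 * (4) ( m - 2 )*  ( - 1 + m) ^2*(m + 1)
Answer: 3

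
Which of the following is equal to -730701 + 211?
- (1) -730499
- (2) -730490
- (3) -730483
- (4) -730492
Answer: 2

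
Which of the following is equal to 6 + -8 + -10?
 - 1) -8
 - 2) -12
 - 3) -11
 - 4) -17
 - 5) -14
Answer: 2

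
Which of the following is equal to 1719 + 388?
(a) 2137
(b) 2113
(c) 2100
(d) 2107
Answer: d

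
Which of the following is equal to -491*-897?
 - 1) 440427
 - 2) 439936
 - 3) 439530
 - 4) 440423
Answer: 1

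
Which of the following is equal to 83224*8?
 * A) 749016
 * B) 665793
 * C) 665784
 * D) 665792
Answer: D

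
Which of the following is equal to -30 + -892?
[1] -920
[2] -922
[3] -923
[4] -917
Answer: 2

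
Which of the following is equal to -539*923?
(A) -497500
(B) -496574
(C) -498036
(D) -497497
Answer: D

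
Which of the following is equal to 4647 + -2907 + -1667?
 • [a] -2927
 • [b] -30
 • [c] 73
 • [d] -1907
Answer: c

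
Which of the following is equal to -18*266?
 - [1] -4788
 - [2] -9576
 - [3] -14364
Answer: 1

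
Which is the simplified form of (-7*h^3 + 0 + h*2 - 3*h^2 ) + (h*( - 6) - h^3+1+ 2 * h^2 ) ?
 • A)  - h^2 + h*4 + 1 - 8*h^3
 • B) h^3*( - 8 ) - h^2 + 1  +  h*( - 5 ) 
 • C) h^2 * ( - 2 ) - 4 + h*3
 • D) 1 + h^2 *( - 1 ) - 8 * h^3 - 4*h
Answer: D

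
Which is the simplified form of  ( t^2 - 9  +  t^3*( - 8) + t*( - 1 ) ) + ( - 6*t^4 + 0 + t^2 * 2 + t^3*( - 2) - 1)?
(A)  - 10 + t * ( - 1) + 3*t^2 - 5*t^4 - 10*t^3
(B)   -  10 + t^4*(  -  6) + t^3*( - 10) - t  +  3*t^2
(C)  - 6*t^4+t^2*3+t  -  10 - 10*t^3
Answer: B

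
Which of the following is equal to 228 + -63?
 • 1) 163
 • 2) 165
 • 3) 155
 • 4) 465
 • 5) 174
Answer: 2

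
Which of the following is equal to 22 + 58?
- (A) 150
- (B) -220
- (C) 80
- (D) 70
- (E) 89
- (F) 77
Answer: C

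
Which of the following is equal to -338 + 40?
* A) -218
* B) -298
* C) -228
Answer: B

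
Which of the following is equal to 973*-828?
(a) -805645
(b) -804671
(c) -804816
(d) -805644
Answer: d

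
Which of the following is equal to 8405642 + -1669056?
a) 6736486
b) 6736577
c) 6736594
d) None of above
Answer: d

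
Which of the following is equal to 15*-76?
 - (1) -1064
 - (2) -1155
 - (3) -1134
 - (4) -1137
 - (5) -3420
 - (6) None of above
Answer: 6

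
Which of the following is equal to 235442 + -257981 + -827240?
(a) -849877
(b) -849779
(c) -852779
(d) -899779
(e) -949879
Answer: b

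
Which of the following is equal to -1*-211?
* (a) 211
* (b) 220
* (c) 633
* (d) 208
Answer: a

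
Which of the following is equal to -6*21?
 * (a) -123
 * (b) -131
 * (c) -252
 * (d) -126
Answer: d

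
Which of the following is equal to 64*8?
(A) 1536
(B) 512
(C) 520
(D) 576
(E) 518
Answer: B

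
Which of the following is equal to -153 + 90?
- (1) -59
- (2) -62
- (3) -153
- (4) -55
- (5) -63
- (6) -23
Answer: 5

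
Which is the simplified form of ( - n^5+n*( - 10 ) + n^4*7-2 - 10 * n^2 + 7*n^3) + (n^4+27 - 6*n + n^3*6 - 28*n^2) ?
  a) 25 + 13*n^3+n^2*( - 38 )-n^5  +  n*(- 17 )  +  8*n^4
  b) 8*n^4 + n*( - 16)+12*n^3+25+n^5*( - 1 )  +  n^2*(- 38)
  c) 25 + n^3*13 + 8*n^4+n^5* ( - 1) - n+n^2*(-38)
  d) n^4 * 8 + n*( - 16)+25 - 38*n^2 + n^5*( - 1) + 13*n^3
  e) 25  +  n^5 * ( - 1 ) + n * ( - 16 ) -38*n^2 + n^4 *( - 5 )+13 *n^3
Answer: d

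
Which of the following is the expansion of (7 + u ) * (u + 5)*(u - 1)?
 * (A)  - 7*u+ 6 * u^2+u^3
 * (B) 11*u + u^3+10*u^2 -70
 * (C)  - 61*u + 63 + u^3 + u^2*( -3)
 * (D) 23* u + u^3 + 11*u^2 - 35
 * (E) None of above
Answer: D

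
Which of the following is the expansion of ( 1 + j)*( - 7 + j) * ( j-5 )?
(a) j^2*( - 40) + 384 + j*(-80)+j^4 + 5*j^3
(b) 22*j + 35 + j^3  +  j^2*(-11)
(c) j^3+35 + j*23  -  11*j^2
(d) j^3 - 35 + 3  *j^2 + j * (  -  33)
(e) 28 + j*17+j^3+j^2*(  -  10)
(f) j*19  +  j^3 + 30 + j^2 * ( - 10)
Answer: c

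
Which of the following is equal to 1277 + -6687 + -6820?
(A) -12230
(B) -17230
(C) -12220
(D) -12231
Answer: A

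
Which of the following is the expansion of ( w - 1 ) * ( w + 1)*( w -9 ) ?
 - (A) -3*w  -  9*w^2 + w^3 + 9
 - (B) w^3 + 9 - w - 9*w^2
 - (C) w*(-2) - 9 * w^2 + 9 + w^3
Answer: B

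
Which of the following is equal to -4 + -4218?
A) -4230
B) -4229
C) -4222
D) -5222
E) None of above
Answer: C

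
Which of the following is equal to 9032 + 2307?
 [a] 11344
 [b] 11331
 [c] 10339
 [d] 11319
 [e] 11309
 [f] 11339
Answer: f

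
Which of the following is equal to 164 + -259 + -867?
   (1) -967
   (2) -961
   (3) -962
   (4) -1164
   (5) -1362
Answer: 3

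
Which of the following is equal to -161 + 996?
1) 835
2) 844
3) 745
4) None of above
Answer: 1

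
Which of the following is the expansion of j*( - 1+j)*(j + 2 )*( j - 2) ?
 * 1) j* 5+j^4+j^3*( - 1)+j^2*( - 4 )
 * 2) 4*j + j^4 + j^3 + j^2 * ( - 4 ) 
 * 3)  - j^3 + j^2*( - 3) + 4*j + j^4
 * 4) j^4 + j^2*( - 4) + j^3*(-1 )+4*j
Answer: 4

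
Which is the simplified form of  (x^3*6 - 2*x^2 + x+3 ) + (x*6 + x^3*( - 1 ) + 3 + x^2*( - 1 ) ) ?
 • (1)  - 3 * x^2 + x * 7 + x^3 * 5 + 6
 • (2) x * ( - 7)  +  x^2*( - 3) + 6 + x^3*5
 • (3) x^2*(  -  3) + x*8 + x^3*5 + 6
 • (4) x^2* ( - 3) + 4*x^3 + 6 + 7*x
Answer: 1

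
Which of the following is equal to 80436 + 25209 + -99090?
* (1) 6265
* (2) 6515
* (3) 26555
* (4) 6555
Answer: 4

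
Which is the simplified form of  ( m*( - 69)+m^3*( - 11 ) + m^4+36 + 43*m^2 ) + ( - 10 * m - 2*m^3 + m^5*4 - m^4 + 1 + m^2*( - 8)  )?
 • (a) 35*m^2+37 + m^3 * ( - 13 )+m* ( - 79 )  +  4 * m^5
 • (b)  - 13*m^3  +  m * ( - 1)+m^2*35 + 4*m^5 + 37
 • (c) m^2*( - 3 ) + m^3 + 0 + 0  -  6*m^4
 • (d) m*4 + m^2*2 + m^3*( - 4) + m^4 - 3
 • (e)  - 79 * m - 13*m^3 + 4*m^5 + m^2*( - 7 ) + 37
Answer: a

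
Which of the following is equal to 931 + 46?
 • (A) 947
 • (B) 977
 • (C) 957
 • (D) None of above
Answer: B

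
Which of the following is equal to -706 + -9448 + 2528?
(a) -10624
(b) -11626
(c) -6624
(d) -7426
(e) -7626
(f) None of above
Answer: e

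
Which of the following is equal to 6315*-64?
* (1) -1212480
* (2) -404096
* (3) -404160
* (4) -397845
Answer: 3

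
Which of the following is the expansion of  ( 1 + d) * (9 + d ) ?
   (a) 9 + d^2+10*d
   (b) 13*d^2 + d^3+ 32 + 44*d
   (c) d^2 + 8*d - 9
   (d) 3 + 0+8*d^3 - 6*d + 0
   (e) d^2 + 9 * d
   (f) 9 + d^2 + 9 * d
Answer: a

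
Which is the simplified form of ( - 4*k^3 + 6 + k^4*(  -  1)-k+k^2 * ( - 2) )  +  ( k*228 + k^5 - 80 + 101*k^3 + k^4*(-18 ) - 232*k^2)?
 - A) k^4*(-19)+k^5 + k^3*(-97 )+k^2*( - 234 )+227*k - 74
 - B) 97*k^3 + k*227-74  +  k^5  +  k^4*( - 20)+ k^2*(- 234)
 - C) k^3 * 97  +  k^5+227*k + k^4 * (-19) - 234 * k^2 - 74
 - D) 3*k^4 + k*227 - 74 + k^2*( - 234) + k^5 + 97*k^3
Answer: C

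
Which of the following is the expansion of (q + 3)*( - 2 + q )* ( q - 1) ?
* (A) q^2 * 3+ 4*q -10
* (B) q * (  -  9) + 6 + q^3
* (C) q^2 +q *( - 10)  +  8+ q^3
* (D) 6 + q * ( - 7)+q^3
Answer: D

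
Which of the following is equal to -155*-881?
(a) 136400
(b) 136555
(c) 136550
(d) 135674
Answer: b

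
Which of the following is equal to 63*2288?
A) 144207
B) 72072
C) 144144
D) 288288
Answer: C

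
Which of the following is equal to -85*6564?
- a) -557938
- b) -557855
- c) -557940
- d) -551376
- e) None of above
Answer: c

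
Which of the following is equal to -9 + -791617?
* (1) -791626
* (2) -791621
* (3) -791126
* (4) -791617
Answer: 1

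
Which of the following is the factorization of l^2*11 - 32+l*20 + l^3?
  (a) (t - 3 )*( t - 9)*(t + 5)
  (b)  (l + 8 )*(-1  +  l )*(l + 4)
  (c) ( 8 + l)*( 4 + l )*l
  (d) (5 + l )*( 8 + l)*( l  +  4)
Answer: b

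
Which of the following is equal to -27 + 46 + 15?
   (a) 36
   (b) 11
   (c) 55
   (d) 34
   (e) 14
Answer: d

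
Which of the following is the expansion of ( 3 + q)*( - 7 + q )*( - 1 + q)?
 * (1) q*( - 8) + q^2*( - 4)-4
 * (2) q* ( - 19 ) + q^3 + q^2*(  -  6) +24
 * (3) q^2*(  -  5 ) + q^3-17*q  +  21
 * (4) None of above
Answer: 3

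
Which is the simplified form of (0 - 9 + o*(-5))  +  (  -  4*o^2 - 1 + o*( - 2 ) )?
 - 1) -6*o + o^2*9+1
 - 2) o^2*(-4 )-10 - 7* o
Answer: 2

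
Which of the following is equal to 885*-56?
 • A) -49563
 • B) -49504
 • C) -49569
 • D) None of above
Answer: D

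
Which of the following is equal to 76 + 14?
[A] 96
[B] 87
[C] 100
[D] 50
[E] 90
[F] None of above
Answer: E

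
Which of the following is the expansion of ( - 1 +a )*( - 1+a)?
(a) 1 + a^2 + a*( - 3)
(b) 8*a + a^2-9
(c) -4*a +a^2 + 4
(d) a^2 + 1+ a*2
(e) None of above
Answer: e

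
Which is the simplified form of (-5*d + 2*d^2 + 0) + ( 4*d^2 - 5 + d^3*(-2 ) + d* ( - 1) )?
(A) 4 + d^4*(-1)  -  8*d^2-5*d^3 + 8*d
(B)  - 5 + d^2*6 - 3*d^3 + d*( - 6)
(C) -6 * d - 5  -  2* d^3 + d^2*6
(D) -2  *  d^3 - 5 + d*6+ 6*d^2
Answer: C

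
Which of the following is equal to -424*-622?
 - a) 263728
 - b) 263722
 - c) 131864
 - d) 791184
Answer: a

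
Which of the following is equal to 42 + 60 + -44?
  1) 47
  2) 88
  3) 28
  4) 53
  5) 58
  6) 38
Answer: 5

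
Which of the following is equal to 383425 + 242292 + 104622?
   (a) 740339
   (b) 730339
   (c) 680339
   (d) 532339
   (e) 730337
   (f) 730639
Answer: b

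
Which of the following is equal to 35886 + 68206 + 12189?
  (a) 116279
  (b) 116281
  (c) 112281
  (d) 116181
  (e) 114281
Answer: b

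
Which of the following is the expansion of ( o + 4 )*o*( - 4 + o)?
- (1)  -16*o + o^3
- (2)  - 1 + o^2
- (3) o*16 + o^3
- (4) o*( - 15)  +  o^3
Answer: 1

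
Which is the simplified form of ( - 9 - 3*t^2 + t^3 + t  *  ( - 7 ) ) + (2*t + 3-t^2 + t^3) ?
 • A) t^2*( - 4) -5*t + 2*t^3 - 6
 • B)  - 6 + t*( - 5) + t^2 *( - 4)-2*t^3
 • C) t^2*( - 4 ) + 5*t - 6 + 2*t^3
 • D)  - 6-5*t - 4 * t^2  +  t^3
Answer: A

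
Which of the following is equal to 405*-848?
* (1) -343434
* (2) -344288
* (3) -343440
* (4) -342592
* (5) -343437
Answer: 3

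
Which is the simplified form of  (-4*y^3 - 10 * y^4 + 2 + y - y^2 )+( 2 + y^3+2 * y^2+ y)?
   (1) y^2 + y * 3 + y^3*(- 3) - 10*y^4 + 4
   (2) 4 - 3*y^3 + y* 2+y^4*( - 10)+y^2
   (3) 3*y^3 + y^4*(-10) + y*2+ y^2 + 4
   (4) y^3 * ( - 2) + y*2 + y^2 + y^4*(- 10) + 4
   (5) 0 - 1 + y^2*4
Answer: 2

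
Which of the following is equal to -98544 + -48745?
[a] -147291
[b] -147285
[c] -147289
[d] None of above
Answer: c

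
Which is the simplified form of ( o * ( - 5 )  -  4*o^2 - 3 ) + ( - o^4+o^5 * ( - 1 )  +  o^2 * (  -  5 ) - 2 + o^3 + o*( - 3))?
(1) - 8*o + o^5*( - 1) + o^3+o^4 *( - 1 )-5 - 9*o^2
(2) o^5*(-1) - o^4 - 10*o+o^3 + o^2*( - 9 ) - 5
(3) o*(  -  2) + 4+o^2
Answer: 1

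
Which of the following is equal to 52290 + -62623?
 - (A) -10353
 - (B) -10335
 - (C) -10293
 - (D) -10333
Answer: D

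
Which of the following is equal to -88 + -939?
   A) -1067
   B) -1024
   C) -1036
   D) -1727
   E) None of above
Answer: E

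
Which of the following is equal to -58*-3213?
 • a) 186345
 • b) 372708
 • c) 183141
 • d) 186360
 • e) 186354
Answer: e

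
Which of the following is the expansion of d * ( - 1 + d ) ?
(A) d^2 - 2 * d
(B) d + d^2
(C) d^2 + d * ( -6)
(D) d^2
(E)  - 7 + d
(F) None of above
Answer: F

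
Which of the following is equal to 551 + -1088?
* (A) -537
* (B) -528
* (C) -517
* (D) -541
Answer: A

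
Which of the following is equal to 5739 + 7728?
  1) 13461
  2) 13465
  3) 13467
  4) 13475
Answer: 3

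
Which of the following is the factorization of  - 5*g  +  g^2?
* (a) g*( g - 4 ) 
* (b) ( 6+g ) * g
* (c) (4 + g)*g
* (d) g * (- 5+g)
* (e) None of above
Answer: d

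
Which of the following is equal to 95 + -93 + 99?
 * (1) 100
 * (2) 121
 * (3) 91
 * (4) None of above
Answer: 4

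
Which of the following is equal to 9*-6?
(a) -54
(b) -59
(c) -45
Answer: a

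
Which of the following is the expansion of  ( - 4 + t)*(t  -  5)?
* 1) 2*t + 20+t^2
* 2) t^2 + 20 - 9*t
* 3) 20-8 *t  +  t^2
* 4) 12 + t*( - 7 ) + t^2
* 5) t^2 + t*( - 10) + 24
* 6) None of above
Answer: 2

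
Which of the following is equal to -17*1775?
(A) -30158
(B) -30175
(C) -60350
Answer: B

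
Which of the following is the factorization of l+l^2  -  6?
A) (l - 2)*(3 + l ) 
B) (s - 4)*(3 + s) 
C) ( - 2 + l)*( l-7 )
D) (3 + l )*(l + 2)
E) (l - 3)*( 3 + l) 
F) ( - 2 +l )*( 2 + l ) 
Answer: A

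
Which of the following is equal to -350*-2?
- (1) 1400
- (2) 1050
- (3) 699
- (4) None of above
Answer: 4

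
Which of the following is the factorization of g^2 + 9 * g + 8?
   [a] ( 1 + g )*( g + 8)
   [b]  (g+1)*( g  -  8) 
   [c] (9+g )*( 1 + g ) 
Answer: a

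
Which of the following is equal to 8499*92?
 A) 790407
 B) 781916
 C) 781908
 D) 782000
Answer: C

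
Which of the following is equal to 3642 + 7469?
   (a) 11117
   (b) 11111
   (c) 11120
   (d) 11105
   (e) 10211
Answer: b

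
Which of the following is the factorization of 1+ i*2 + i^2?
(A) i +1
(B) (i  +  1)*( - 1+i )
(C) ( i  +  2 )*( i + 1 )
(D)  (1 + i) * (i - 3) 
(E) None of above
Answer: E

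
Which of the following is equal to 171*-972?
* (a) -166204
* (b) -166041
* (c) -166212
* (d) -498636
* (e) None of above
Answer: c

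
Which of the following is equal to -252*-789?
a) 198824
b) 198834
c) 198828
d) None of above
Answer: c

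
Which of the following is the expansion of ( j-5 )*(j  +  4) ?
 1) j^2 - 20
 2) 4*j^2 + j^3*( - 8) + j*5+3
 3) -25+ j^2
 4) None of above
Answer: 4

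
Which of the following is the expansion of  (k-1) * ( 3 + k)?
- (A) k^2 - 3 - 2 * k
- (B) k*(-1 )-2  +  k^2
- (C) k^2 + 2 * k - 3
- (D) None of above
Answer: C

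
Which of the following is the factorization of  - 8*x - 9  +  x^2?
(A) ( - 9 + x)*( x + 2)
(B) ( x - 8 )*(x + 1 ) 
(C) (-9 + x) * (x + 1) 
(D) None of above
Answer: C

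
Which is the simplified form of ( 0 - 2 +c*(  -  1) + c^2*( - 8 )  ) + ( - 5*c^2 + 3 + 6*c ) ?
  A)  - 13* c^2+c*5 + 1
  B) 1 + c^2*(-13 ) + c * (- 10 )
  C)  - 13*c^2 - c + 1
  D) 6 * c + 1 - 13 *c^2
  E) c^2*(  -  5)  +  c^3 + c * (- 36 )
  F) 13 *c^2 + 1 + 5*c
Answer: A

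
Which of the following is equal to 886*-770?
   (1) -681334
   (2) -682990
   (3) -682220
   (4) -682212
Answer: 3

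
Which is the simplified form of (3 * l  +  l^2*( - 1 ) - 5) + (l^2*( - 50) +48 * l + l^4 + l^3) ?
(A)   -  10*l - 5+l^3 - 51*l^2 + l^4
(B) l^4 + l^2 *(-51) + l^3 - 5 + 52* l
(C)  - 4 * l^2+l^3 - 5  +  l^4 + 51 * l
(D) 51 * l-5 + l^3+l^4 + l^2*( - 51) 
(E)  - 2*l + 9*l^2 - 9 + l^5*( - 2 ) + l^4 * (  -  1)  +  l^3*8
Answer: D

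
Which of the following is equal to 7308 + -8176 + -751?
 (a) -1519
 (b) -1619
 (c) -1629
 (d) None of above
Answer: b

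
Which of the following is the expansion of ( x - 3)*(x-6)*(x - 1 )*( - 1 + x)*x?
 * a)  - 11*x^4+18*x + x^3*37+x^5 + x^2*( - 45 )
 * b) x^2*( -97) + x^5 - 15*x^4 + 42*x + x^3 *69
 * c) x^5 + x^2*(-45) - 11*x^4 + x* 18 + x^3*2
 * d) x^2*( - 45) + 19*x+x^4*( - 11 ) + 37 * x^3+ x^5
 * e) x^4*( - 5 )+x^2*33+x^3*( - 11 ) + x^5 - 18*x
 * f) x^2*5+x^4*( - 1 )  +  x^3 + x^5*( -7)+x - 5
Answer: a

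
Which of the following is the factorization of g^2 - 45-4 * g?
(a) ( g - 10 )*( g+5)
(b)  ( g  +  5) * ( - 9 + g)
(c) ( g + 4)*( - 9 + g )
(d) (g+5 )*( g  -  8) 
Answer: b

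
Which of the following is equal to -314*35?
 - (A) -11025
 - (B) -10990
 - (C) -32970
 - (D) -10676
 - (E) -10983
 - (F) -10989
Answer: B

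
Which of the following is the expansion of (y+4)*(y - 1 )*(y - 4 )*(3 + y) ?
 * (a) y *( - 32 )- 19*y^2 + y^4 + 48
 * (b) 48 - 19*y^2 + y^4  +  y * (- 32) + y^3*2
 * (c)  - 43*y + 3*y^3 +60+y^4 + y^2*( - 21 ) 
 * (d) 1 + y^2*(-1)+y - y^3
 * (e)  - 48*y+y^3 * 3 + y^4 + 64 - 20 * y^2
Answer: b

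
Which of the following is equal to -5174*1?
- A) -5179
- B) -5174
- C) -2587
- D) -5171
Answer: B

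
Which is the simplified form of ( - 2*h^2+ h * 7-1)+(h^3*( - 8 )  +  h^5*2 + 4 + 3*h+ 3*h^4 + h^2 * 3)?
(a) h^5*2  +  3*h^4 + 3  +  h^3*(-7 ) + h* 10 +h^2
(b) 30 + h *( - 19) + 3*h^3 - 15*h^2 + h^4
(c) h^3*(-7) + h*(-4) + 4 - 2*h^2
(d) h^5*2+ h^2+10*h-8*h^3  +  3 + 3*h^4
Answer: d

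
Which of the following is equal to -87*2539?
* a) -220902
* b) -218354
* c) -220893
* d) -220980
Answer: c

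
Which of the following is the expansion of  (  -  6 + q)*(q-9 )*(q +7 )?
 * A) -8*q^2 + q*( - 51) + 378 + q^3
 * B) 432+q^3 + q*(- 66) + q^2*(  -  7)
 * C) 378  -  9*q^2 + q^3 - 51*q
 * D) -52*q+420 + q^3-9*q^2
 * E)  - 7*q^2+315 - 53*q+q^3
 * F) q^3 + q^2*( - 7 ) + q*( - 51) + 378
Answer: A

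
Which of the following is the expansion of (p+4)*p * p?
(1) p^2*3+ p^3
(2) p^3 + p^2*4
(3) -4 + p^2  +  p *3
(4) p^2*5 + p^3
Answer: 2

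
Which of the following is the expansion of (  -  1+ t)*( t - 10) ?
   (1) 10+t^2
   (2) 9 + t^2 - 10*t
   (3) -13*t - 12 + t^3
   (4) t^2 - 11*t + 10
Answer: 4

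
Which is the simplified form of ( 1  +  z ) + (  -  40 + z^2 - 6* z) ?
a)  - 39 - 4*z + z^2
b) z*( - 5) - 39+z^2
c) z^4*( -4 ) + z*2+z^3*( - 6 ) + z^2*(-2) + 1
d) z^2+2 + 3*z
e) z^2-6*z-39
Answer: b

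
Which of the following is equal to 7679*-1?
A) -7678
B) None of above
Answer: B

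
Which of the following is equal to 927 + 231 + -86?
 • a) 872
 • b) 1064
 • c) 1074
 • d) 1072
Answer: d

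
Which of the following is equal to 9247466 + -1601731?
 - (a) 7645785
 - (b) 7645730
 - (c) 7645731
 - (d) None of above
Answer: d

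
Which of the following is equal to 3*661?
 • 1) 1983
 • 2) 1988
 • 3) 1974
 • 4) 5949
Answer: 1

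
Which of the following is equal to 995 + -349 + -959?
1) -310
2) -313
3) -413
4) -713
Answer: 2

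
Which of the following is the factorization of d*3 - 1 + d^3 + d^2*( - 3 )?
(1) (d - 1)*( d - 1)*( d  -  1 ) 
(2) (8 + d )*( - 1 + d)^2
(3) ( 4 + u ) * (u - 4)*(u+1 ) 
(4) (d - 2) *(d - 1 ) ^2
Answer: 1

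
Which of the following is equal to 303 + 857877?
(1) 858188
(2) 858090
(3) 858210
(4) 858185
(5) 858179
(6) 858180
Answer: 6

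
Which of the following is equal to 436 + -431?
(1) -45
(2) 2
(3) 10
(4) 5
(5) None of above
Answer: 4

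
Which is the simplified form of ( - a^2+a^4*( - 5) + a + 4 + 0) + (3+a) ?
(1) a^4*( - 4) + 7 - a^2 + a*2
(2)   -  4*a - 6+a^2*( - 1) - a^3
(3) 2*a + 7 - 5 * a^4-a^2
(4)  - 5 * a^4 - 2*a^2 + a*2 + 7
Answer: 3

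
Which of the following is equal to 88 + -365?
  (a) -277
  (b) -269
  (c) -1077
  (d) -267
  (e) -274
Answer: a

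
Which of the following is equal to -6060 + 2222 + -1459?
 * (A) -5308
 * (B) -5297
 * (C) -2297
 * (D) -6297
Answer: B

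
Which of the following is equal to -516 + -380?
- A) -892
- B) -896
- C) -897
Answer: B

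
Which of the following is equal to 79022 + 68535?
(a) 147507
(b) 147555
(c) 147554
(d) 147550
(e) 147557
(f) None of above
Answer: e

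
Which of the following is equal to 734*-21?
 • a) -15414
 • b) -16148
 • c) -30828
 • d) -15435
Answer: a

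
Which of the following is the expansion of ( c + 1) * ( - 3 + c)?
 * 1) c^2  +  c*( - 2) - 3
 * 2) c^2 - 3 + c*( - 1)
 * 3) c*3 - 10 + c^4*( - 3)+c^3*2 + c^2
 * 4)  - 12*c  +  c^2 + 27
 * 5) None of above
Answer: 1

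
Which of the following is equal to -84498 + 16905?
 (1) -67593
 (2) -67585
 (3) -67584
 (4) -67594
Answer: 1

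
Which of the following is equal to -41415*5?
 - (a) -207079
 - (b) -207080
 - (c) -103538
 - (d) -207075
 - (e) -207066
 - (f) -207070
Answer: d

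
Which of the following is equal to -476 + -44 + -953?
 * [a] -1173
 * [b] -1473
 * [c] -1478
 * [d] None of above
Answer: b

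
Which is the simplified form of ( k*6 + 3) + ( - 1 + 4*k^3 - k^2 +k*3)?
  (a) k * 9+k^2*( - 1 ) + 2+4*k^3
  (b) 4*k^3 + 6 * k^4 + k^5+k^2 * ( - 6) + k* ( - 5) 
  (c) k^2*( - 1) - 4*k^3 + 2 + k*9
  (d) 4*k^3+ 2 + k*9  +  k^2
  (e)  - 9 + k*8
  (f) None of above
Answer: a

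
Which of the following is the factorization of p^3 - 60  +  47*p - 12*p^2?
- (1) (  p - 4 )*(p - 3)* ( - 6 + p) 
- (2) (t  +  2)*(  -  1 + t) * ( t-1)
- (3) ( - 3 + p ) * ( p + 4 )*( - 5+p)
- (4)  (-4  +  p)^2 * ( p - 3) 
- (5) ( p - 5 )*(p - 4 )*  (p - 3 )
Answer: 5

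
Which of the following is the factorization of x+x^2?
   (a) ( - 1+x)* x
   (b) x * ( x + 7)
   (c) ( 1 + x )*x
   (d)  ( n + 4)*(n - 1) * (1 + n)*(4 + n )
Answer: c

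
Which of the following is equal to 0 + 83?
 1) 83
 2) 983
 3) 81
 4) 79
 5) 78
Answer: 1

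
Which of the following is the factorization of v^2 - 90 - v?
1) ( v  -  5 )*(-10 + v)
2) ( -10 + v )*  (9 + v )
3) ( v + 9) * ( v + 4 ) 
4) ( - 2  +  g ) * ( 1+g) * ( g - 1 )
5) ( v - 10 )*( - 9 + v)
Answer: 2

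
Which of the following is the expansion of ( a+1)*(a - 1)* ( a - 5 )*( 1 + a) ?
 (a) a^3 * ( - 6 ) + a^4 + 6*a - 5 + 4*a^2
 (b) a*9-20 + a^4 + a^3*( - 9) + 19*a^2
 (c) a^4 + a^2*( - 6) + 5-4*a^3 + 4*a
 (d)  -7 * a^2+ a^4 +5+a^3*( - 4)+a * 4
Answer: c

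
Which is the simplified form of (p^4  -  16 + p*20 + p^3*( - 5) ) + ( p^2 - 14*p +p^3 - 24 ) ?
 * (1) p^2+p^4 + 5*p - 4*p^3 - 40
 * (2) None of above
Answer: 2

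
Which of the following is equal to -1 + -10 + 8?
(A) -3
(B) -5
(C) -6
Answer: A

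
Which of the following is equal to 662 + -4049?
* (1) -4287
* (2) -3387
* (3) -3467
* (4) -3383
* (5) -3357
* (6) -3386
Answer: 2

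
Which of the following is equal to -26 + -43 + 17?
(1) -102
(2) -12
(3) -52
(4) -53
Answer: 3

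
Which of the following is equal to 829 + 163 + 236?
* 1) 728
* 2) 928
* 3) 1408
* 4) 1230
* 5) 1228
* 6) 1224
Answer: 5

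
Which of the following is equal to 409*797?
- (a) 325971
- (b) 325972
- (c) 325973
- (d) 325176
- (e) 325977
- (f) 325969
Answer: c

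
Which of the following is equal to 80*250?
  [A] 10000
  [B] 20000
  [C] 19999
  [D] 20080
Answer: B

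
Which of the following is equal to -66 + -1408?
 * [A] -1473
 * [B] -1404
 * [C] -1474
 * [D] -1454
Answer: C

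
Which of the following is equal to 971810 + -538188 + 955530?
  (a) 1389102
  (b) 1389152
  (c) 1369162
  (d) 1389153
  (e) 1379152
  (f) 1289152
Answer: b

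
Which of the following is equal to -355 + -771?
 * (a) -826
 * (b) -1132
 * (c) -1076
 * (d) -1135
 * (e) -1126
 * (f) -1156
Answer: e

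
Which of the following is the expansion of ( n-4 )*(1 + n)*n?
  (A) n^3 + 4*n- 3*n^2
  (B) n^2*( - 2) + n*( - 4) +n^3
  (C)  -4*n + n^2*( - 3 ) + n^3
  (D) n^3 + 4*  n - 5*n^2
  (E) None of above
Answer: C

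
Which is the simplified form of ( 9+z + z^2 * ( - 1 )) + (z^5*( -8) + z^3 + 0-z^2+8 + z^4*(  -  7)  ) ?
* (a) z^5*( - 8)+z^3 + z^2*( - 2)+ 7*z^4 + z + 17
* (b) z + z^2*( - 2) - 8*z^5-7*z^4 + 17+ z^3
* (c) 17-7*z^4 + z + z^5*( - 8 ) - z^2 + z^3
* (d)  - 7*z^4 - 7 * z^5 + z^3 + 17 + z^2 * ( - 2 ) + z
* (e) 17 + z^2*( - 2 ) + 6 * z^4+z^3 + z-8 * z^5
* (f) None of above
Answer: b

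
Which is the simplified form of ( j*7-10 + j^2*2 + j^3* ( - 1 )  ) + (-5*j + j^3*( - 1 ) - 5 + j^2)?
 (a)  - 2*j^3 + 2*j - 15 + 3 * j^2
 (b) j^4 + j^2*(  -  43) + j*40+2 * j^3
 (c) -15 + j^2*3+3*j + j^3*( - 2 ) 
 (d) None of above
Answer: a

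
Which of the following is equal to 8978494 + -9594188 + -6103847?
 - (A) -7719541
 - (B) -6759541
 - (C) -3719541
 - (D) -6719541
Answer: D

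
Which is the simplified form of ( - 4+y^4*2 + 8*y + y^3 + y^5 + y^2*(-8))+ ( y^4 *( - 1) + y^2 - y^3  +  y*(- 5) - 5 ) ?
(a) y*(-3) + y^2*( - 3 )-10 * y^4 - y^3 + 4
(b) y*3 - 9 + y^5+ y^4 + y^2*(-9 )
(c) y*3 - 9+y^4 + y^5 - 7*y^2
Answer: c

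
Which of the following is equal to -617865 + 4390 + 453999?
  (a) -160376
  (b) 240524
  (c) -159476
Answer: c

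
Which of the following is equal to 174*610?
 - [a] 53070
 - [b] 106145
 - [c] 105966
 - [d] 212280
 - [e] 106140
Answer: e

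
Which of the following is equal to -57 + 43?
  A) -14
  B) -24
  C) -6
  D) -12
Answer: A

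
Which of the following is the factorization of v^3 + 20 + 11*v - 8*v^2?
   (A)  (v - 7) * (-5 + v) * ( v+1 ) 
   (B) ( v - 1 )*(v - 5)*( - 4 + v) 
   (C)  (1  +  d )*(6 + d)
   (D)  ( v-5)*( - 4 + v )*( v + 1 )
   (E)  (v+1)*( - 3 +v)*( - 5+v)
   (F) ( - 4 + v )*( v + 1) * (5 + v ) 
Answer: D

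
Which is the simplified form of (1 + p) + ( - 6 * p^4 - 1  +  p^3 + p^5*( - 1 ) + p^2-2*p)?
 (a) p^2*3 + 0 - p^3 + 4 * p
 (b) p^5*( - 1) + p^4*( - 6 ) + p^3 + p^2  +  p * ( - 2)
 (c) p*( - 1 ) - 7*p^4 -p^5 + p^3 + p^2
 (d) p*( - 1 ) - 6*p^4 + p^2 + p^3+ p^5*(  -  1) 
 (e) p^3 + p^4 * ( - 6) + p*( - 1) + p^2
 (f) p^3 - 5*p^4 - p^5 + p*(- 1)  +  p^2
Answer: d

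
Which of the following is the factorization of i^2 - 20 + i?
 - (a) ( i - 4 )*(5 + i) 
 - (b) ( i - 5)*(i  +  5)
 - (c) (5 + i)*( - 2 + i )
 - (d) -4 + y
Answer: a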